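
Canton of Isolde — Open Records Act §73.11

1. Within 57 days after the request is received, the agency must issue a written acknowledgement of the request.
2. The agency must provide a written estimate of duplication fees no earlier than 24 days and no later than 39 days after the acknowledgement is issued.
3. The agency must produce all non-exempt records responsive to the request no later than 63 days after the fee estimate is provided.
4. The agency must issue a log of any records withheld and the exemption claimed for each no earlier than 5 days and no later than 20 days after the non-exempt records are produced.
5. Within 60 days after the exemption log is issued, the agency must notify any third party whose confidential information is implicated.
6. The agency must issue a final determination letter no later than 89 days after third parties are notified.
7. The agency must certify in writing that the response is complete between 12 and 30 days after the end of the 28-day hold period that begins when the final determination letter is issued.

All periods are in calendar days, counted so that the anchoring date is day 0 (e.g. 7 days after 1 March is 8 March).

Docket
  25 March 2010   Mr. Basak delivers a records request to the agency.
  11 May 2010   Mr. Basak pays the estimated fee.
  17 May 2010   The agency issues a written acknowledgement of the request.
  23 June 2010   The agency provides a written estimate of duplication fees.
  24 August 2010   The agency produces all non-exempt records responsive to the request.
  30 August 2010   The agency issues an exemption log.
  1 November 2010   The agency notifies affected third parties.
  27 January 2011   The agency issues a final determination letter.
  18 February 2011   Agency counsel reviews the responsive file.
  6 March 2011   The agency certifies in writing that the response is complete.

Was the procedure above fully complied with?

No

Step 1: 57 days after 25 March 2010 (when the request is received) is 21 May 2010; 17 May 2010 is within that limit.
Step 2: the window is 24–39 days after 17 May 2010 (when the acknowledgement is issued), so 10 June 2010 through 25 June 2010; done 23 June 2010 — within the window.
Step 3: 63 days after 23 June 2010 (when the fee estimate is provided) is 25 August 2010; done 24 August 2010 — timely.
Step 4: the window is 5–20 days after 24 August 2010 (when the non-exempt records are produced), so 29 August 2010 through 13 September 2010; done 30 August 2010 — within the window.
Step 5: 60 days after 30 August 2010 (when the exemption log is issued) is 29 October 2010; not done until 1 November 2010, 3 days after the deadline.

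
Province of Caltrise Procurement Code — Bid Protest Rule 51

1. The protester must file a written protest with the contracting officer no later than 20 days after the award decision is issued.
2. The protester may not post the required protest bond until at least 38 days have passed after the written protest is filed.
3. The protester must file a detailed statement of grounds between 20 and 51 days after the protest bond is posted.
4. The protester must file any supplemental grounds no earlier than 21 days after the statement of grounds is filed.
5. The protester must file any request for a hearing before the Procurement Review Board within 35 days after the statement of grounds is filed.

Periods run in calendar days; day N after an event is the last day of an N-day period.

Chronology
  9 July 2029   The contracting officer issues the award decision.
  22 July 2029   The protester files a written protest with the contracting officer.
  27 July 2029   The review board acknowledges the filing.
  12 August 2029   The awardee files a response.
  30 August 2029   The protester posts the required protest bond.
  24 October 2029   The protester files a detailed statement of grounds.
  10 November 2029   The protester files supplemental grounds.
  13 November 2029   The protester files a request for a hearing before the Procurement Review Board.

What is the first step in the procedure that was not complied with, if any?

Step 1: 20 days after 9 July 2029 (when the award decision is issued) is 29 July 2029; 22 July 2029 is within that limit.
Step 2: the earliest permitted date is 38 days after 22 July 2029 (when the written protest is filed), i.e. 29 August 2029; done 30 August 2029 — permitted.
Step 3: the window is 20–51 days after 30 August 2029 (when the protest bond is posted), so 19 September 2029 through 20 October 2029; 24 October 2029 is 4 days past the end of the window.
Later steps need not be reached.

Step 3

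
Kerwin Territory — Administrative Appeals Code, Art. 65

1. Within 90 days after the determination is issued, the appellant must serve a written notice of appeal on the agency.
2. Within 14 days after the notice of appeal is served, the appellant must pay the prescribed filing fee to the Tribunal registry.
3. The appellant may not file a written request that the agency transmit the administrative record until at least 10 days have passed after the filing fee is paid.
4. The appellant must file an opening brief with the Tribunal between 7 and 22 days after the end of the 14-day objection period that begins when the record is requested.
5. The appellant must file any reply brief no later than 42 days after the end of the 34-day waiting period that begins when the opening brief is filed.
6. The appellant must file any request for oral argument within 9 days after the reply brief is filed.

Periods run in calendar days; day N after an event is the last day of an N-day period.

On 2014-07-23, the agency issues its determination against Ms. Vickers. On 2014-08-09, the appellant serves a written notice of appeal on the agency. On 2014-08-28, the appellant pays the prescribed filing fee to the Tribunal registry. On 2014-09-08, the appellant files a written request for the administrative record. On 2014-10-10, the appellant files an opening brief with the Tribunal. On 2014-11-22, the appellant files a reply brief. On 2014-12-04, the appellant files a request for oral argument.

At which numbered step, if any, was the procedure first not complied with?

Step 1: 90 days after 2014-07-23 (when the determination is issued) is 2014-10-21; 2014-08-09 is within that limit.
Step 2: 14 days after 2014-08-09 (when the notice of appeal is served) is 2014-08-23; done 2014-08-28 — 5 days late.

Step 2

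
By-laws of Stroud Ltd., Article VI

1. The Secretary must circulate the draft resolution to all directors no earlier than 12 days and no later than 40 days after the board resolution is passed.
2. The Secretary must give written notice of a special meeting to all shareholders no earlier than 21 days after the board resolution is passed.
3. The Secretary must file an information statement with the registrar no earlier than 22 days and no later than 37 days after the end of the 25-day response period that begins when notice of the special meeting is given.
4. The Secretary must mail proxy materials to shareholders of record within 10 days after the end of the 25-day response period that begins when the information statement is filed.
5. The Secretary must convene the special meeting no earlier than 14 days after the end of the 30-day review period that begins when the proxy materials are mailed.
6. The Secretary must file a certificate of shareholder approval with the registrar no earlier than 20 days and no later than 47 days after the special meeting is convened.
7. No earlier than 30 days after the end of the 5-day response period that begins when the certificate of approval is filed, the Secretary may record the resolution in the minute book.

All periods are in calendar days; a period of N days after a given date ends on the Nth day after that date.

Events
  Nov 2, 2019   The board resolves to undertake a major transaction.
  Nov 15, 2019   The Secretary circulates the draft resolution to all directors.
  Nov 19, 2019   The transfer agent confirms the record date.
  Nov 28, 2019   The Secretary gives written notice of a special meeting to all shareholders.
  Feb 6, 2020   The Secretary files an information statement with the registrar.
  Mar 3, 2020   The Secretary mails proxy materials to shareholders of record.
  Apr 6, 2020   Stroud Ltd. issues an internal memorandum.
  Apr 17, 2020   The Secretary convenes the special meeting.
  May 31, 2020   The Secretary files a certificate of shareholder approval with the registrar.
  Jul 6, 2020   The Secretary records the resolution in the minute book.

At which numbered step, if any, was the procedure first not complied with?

Step 3

Step 1 — 12 and 40 days from Nov 2, 2019 (when the board resolution is passed) are Nov 14, 2019 and Dec 12, 2019 respectively; done Nov 15, 2019, which is between those dates.
Step 2 — must wait 21 days from Nov 2, 2019 (when the board resolution is passed), so not before Nov 23, 2019; done Nov 28, 2019 — permitted.
Step 3 — 22 and 37 days from Dec 23, 2019 (end of the 25-day response period, which began when notice of the special meeting is given on Nov 28, 2019) are Jan 14, 2020 and Jan 29, 2020 respectively; Feb 6, 2020 is 8 days past the end of the window.
The analysis stops there.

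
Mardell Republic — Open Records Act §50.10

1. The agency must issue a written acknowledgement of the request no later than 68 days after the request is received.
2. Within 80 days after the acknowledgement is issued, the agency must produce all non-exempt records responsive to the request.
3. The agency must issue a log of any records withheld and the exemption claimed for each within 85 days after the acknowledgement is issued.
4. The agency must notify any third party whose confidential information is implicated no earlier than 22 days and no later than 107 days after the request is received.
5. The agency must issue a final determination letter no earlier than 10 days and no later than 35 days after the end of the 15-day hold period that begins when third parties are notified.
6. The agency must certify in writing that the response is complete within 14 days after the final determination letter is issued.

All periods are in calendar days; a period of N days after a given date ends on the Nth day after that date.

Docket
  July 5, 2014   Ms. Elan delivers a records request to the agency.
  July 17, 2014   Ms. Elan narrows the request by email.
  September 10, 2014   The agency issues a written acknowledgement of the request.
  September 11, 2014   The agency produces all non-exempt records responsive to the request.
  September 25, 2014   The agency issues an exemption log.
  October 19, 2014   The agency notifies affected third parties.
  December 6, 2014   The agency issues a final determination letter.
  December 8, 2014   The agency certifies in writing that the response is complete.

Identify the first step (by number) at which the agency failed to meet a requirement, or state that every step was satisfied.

Step 1 — counting 68 days from July 5, 2014 (when the request is received) gives a deadline of September 11, 2014; done September 10, 2014 — timely.
Step 2 — counting 80 days from September 10, 2014 (when the acknowledgement is issued) gives a deadline of November 29, 2014; September 11, 2014 is within that limit.
Step 3 — counting 85 days from September 10, 2014 (when the acknowledgement is issued) gives a deadline of December 4, 2014; completed September 25, 2014, before the deadline.
Step 4 — 22 and 107 days from July 5, 2014 (when the request is received) are July 27, 2014 and October 20, 2014 respectively; October 19, 2014 falls inside that range.
Step 5 — 10 and 35 days from November 3, 2014 (end of the 15-day hold period, which began when third parties are notified on October 19, 2014) are November 13, 2014 and December 8, 2014 respectively; done December 6, 2014, which is between those dates.
Step 6 — counting 14 days from December 6, 2014 (when the final determination letter is issued) gives a deadline of December 20, 2014; December 8, 2014 is within that limit.

None — every step was satisfied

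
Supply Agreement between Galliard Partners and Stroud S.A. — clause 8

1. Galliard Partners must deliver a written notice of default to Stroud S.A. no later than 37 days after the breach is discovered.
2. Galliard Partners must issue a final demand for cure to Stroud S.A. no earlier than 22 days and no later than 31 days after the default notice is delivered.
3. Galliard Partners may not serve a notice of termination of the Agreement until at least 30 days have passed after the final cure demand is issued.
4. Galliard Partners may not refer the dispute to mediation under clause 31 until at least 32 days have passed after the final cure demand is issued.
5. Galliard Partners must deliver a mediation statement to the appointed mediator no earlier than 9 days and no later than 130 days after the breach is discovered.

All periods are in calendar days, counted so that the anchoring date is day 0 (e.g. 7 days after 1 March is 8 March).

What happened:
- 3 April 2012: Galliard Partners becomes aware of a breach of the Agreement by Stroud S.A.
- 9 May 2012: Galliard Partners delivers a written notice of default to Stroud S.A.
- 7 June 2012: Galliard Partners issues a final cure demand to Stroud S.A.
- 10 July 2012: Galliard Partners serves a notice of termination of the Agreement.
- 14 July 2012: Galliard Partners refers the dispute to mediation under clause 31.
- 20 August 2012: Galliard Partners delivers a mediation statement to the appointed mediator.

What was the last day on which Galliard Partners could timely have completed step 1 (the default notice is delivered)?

10 May 2012

Step 1 runs from 3 April 2012, when the breach is discovered. 37 days after 3 April 2012 is 10 May 2012.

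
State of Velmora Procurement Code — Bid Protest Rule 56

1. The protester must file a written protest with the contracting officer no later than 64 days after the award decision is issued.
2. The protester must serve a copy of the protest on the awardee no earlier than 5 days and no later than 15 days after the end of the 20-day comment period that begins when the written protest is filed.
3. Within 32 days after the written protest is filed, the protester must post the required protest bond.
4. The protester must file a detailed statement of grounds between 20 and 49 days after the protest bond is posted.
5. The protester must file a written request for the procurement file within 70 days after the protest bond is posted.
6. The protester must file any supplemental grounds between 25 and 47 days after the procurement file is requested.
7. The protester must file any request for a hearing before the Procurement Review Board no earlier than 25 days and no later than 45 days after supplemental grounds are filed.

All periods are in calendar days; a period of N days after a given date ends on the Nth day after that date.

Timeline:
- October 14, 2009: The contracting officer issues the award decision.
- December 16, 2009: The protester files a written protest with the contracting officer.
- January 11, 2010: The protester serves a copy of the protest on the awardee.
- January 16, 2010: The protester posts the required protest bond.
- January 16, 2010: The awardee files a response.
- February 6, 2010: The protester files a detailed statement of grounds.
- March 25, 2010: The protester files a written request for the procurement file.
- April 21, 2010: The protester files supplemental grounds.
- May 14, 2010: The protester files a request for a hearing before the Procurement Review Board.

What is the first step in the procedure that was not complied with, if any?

Step 7

(1) due by October 14, 2009 + 64 days = December 17, 2009; December 16, 2009 is within that limit.
(2) the permitted window runs from January 5, 2010 + 5 = January 10, 2010 to January 5, 2010 + 15 = January 20, 2010; January 11, 2010 falls inside that range.
(3) due by December 16, 2009 + 32 days = January 17, 2010; January 16, 2010 is within that limit.
(4) the permitted window runs from January 16, 2010 + 20 = February 5, 2010 to January 16, 2010 + 49 = March 6, 2010; February 6, 2010 falls inside that range.
(5) due by January 16, 2010 + 70 days = March 27, 2010; done March 25, 2010 — timely.
(6) the permitted window runs from March 25, 2010 + 25 = April 19, 2010 to March 25, 2010 + 47 = May 11, 2010; done April 21, 2010 — within the window.
(7) the permitted window runs from April 21, 2010 + 25 = May 16, 2010 to April 21, 2010 + 45 = June 5, 2010; May 14, 2010 is 2 days too early.
That is the first point of non-compliance.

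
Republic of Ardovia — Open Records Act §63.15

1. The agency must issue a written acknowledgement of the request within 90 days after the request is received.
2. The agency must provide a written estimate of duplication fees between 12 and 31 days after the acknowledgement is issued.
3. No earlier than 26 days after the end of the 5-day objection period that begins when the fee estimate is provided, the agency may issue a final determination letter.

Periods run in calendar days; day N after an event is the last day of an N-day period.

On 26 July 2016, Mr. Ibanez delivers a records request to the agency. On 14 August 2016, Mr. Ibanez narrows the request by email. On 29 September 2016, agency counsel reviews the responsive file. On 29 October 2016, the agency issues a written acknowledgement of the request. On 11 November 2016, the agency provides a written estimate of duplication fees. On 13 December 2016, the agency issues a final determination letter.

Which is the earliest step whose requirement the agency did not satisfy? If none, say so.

Step 1

Step 1: 90 days after 26 July 2016 (when the request is received) is 24 October 2016; not done until 29 October 2016, 5 days after the deadline.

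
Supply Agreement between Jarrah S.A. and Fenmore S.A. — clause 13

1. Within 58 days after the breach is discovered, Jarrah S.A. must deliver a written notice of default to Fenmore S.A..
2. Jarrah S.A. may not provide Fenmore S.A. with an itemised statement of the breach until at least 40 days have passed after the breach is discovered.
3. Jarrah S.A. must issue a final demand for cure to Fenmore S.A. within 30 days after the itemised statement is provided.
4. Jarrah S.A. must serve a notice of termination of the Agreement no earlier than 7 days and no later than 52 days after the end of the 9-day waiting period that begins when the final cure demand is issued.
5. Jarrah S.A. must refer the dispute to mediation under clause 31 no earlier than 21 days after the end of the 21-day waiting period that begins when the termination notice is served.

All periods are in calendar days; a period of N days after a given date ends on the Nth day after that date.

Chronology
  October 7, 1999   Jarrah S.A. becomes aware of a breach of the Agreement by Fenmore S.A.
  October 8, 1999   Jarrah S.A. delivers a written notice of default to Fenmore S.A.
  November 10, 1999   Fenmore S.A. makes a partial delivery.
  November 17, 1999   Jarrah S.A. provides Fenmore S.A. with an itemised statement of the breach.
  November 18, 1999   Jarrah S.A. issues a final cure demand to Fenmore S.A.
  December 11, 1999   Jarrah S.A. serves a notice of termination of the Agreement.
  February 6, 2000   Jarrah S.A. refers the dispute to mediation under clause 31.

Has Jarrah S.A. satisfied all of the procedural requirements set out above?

(1) due by October 7, 1999 + 58 days = December 4, 1999; completed October 8, 1999, before the deadline.
(2) permitted from October 7, 1999 + 40 days = November 16, 1999 onward; done November 17, 1999 — permitted.
(3) due by November 17, 1999 + 30 days = December 17, 1999; November 18, 1999 is within that limit.
(4) the permitted window runs from November 27, 1999 + 7 = December 4, 1999 to November 27, 1999 + 52 = January 18, 2000; done December 11, 1999 — within the window.
(5) permitted from January 1, 2000 + 21 days = January 22, 2000 onward; done February 6, 2000, after the minimum wait.

Yes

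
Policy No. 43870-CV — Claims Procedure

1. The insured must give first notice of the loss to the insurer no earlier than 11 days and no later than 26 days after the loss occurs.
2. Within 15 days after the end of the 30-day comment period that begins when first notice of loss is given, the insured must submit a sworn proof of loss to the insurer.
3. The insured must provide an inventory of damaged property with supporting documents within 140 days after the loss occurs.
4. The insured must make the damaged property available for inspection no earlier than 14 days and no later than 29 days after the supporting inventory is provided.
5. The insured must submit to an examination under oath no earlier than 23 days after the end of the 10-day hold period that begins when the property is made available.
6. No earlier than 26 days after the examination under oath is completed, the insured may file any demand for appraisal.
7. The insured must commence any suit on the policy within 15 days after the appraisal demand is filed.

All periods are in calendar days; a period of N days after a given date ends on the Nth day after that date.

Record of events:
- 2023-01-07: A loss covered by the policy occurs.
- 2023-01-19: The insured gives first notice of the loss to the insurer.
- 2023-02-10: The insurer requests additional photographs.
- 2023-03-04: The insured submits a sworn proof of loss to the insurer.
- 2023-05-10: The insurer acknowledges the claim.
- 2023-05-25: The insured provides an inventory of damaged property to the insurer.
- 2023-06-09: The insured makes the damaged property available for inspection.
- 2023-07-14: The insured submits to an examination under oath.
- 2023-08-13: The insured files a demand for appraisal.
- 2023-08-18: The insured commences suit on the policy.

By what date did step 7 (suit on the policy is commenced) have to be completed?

2023-08-28

Step 7 runs from 2023-08-13, when the appraisal demand is filed. 15 days after 2023-08-13 is 2023-08-28.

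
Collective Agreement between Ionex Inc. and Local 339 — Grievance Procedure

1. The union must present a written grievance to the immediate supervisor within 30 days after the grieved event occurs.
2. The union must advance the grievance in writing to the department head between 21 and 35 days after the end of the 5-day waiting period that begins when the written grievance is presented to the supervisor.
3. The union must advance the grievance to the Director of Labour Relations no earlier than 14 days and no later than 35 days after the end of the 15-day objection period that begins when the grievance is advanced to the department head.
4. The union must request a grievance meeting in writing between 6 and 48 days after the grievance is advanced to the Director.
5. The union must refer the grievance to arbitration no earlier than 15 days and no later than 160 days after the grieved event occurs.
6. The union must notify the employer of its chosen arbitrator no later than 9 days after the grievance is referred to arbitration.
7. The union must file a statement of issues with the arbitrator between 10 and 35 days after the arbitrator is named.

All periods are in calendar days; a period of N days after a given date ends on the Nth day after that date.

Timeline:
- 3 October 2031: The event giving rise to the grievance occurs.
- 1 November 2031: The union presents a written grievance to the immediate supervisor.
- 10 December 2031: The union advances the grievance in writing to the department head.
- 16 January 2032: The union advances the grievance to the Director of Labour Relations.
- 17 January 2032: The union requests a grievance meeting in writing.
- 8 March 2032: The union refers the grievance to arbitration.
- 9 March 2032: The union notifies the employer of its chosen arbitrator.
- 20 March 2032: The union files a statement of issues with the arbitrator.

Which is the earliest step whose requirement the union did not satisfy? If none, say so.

Step 1 — counting 30 days from 3 October 2031 (when the grieved event occurs) gives a deadline of 2 November 2031; done 1 November 2031 — timely.
Step 2 — 21 and 35 days from 6 November 2031 (end of the 5-day waiting period, which began when the written grievance is presented to the supervisor on 1 November 2031) are 27 November 2031 and 11 December 2031 respectively; 10 December 2031 falls inside that range.
Step 3 — 14 and 35 days from 25 December 2031 (end of the 15-day objection period, which began when the grievance is advanced to the department head on 10 December 2031) are 8 January 2032 and 29 January 2032 respectively; done 16 January 2032, which is between those dates.
Step 4 — 6 and 48 days from 16 January 2032 (when the grievance is advanced to the Director) are 22 January 2032 and 4 March 2032 respectively; done 17 January 2032 — 5 days before the window opened.

Step 4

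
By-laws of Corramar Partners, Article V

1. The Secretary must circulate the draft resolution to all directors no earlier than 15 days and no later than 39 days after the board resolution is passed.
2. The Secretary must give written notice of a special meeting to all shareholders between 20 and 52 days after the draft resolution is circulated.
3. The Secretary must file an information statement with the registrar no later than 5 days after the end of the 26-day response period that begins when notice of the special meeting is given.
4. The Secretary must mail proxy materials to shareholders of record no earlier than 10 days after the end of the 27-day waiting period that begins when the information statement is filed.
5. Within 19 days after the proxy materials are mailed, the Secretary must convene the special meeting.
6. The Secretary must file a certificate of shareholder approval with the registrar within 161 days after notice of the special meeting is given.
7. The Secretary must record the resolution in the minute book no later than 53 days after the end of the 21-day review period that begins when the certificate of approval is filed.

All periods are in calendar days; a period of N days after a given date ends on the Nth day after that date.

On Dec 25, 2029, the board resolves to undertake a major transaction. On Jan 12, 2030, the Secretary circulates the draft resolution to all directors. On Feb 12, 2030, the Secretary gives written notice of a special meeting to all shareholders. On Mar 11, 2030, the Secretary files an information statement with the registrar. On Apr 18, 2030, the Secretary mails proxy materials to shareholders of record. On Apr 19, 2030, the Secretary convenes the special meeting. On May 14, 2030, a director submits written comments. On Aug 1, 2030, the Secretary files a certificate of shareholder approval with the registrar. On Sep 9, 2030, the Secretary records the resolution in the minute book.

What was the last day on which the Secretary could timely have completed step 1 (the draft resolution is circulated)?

Step 1 runs from Dec 25, 2029, when the board resolution is passed. The window is 15–39 days after Dec 25, 2029; it closes on Feb 2, 2030.

Feb 2, 2030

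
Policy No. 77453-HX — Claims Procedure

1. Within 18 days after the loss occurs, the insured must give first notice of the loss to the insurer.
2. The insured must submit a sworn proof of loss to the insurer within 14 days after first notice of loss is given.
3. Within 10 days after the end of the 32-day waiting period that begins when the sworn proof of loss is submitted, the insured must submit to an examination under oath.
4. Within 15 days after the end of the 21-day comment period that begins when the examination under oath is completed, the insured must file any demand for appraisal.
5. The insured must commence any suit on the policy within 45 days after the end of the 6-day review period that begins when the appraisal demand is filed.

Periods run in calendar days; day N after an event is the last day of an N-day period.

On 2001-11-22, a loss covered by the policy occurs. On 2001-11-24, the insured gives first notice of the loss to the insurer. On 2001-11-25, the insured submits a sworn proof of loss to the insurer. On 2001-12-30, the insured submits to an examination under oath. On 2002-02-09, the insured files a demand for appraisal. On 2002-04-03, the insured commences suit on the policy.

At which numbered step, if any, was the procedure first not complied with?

Step 4

(1) due by 2001-11-22 + 18 days = 2001-12-10; 2001-11-24 is within that limit.
(2) due by 2001-11-24 + 14 days = 2001-12-08; done 2001-11-25 — timely.
(3) due by 2001-12-27 + 10 days = 2002-01-06; done 2001-12-30 — timely.
(4) due by 2002-01-20 + 15 days = 2002-02-04; 2002-02-09 misses that deadline by 5 days.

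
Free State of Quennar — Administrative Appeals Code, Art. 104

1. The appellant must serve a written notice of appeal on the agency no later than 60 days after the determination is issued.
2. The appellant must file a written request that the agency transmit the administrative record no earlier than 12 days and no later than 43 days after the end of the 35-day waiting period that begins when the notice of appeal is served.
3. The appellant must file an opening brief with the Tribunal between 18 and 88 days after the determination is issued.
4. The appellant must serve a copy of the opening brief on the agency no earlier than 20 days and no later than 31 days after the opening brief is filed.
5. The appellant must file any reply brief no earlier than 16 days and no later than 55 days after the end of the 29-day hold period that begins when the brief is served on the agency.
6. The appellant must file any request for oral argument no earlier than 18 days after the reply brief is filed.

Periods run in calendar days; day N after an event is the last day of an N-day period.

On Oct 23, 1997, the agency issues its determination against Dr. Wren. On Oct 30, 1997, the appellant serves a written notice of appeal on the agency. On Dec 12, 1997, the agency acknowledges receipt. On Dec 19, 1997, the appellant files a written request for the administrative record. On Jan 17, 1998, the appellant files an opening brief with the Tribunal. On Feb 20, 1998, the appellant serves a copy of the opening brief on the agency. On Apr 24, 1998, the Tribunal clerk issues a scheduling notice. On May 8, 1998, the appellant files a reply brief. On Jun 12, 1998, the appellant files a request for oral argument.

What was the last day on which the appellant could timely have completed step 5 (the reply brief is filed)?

May 15, 1998

The brief is served on the agency on Feb 20, 1998; the 29-day hold period therefore ends Mar 21, 1998, and step 5 runs from that date. The window is 16–55 days after Mar 21, 1998; it closes on May 15, 1998.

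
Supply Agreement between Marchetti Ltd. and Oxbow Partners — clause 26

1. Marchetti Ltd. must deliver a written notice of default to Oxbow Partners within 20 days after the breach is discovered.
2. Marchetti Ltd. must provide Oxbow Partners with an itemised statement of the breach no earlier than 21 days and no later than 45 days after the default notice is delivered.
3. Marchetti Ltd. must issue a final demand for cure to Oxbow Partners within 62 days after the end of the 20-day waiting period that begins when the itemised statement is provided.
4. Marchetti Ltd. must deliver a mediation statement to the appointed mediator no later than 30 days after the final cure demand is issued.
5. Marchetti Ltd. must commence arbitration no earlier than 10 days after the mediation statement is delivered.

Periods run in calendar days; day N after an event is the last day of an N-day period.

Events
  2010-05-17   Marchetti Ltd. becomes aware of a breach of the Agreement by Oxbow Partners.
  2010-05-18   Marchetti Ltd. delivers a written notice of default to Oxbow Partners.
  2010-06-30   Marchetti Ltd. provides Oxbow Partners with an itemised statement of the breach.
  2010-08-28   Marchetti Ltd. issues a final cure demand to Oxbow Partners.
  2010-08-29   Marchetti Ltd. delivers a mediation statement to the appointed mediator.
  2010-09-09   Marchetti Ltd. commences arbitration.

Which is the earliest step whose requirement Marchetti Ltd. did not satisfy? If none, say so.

None — every step was satisfied

Step 1 — counting 20 days from 2010-05-17 (when the breach is discovered) gives a deadline of 2010-06-06; completed 2010-05-18, before the deadline.
Step 2 — 21 and 45 days from 2010-05-18 (when the default notice is delivered) are 2010-06-08 and 2010-07-02 respectively; done 2010-06-30 — within the window.
Step 3 — counting 62 days from 2010-07-20 (end of the 20-day waiting period, which began when the itemised statement is provided on 2010-06-30) gives a deadline of 2010-09-20; completed 2010-08-28, before the deadline.
Step 4 — counting 30 days from 2010-08-28 (when the final cure demand is issued) gives a deadline of 2010-09-27; 2010-08-29 is within that limit.
Step 5 — must wait 10 days from 2010-08-29 (when the mediation statement is delivered), so not before 2010-09-08; done 2010-09-09 — permitted.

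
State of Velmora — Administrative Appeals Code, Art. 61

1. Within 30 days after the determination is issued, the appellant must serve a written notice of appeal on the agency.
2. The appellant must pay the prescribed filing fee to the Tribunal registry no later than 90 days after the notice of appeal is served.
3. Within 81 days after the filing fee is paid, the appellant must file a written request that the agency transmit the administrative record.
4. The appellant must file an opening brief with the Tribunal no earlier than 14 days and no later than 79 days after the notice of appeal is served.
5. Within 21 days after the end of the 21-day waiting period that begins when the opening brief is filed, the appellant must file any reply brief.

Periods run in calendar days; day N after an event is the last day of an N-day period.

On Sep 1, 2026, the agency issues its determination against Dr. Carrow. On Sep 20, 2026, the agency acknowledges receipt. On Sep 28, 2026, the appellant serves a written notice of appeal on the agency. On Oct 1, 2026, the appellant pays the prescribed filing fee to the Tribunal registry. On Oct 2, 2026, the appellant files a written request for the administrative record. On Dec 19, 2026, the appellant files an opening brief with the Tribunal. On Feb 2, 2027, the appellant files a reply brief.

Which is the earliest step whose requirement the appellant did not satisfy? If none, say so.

Step 1: 30 days after Sep 1, 2026 (when the determination is issued) is Oct 1, 2026; Sep 28, 2026 is within that limit.
Step 2: 90 days after Sep 28, 2026 (when the notice of appeal is served) is Dec 27, 2026; done Oct 1, 2026 — timely.
Step 3: 81 days after Oct 1, 2026 (when the filing fee is paid) is Dec 21, 2026; done Oct 2, 2026 — timely.
Step 4: the window is 14–79 days after Sep 28, 2026 (when the notice of appeal is served), so Oct 12, 2026 through Dec 16, 2026; Dec 19, 2026 is 3 days past the end of the window.
That is the first point of non-compliance.

Step 4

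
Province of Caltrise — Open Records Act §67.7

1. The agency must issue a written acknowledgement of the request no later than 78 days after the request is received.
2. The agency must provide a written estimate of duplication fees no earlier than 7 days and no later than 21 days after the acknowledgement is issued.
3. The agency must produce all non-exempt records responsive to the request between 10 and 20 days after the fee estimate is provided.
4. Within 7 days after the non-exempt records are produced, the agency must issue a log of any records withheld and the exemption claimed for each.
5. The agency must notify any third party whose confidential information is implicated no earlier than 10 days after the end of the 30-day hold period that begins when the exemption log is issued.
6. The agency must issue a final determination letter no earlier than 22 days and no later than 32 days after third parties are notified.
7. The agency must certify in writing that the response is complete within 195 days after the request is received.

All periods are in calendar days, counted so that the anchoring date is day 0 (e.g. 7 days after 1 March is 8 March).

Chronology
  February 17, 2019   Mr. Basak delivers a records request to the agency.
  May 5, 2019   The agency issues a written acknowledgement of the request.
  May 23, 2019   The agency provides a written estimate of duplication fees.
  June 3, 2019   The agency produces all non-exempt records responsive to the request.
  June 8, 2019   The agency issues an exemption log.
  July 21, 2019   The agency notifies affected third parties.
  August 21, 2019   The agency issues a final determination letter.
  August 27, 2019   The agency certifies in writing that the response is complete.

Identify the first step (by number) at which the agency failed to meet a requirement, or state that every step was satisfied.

Step 1: 78 days after February 17, 2019 (when the request is received) is May 6, 2019; May 5, 2019 is within that limit.
Step 2: the window is 7–21 days after May 5, 2019 (when the acknowledgement is issued), so May 12, 2019 through May 26, 2019; done May 23, 2019 — within the window.
Step 3: the window is 10–20 days after May 23, 2019 (when the fee estimate is provided), so June 2, 2019 through June 12, 2019; June 3, 2019 falls inside that range.
Step 4: 7 days after June 3, 2019 (when the non-exempt records are produced) is June 10, 2019; June 8, 2019 is within that limit.
Step 5: the earliest permitted date is 10 days after July 8, 2019 (end of the 30-day hold period, which began when the exemption log is issued on June 8, 2019), i.e. July 18, 2019; done July 21, 2019, after the minimum wait.
Step 6: the window is 22–32 days after July 21, 2019 (when third parties are notified), so August 12, 2019 through August 22, 2019; done August 21, 2019, which is between those dates.
Step 7: 195 days after February 17, 2019 (when the request is received) is August 31, 2019; August 27, 2019 is within that limit.

None — every step was satisfied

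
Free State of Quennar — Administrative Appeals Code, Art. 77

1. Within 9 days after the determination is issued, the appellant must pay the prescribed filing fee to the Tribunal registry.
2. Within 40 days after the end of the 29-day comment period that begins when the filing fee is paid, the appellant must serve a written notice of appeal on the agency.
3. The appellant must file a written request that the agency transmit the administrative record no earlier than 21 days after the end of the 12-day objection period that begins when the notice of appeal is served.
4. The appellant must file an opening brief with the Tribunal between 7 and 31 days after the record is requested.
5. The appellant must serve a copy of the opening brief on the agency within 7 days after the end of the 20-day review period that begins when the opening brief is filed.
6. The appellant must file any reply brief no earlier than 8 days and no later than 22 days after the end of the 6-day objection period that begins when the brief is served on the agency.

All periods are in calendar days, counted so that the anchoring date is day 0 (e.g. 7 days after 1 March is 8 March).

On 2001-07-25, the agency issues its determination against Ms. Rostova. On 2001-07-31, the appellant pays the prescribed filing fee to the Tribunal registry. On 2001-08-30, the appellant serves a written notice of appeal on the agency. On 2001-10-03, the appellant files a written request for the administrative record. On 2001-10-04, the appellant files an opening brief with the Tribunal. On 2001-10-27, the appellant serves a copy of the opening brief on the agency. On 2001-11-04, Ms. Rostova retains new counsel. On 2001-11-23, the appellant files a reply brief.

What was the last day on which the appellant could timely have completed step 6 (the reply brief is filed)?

2001-11-24

The brief is served on the agency on 2001-10-27; the 6-day objection period therefore ends 2001-11-02, and step 6 runs from that date. The window is 8–22 days after 2001-11-02; it closes on 2001-11-24.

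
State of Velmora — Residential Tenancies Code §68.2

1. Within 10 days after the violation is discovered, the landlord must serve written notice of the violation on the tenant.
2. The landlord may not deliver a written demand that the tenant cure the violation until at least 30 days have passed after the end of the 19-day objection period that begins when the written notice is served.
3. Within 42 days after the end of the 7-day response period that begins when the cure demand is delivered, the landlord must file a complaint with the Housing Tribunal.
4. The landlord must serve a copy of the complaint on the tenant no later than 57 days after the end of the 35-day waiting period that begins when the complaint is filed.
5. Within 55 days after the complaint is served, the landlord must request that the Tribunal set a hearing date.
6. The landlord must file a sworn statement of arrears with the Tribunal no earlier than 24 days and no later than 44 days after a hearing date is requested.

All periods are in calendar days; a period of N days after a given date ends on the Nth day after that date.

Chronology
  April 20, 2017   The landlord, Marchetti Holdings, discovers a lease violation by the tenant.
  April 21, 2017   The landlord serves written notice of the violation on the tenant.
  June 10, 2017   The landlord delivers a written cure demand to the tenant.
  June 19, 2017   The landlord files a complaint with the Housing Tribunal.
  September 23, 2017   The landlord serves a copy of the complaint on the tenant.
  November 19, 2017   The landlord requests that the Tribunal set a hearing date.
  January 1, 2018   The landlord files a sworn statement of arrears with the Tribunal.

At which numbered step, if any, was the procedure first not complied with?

Step 1 — counting 10 days from April 20, 2017 (when the violation is discovered) gives a deadline of April 30, 2017; April 21, 2017 is within that limit.
Step 2 — must wait 30 days from May 10, 2017 (end of the 19-day objection period, which began when the written notice is served on April 21, 2017), so not before June 9, 2017; done June 10, 2017, after the minimum wait.
Step 3 — counting 42 days from June 17, 2017 (end of the 7-day response period, which began when the cure demand is delivered on June 10, 2017) gives a deadline of July 29, 2017; done June 19, 2017 — timely.
Step 4 — counting 57 days from July 24, 2017 (end of the 35-day waiting period, which began when the complaint is filed on June 19, 2017) gives a deadline of September 19, 2017; September 23, 2017 misses that deadline by 4 days.
No need to go further; step 4 was not satisfied.

Step 4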